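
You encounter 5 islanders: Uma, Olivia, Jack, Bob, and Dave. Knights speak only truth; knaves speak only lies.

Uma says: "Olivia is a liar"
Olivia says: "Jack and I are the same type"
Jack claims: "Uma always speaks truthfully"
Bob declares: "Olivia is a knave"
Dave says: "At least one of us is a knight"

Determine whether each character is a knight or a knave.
Uma is a knight.
Olivia is a knave.
Jack is a knight.
Bob is a knight.
Dave is a knight.

Verification:
- Uma (knight) says "Olivia is a liar" - this is TRUE because Olivia is a knave.
- Olivia (knave) says "Jack and I are the same type" - this is FALSE (a lie) because Olivia is a knave and Jack is a knight.
- Jack (knight) says "Uma always speaks truthfully" - this is TRUE because Uma is a knight.
- Bob (knight) says "Olivia is a knave" - this is TRUE because Olivia is a knave.
- Dave (knight) says "At least one of us is a knight" - this is TRUE because Uma, Jack, Bob, and Dave are knights.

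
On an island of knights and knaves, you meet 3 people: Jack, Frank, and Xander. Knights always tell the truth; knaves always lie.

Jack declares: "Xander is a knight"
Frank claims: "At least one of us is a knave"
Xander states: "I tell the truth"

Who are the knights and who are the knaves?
Jack is a knave.
Frank is a knight.
Xander is a knave.

Verification:
- Jack (knave) says "Xander is a knight" - this is FALSE (a lie) because Xander is a knave.
- Frank (knight) says "At least one of us is a knave" - this is TRUE because Jack and Xander are knaves.
- Xander (knave) says "I tell the truth" - this is FALSE (a lie) because Xander is a knave.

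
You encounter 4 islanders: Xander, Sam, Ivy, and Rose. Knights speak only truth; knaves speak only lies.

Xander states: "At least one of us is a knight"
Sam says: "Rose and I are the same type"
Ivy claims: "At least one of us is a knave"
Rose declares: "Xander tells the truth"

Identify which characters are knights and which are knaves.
Xander is a knight.
Sam is a knave.
Ivy is a knight.
Rose is a knight.

Verification:
- Xander (knight) says "At least one of us is a knight" - this is TRUE because Xander, Ivy, and Rose are knights.
- Sam (knave) says "Rose and I are the same type" - this is FALSE (a lie) because Sam is a knave and Rose is a knight.
- Ivy (knight) says "At least one of us is a knave" - this is TRUE because Sam is a knave.
- Rose (knight) says "Xander tells the truth" - this is TRUE because Xander is a knight.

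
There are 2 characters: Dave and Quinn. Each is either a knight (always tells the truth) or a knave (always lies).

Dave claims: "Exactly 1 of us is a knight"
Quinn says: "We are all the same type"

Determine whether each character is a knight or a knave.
Dave is a knight.
Quinn is a knave.

Verification:
- Dave (knight) says "Exactly 1 of us is a knight" - this is TRUE because there are 1 knights.
- Quinn (knave) says "We are all the same type" - this is FALSE (a lie) because Dave is a knight and Quinn is a knave.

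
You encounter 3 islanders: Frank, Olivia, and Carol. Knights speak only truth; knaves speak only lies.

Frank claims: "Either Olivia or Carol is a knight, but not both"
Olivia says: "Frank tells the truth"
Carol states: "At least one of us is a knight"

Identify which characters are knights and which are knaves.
Frank is a knave.
Olivia is a knave.
Carol is a knave.

Verification:
- Frank (knave) says "Either Olivia or Carol is a knight, but not both" - this is FALSE (a lie) because Olivia is a knave and Carol is a knave.
- Olivia (knave) says "Frank tells the truth" - this is FALSE (a lie) because Frank is a knave.
- Carol (knave) says "At least one of us is a knight" - this is FALSE (a lie) because no one is a knight.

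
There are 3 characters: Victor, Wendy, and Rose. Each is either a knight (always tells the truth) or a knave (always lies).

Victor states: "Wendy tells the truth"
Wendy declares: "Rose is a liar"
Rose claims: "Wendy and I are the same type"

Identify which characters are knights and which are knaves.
Victor is a knight.
Wendy is a knight.
Rose is a knave.

Verification:
- Victor (knight) says "Wendy tells the truth" - this is TRUE because Wendy is a knight.
- Wendy (knight) says "Rose is a liar" - this is TRUE because Rose is a knave.
- Rose (knave) says "Wendy and I are the same type" - this is FALSE (a lie) because Rose is a knave and Wendy is a knight.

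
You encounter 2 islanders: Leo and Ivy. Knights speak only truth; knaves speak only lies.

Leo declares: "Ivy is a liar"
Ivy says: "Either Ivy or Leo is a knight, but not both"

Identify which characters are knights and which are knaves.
Leo is a knave.
Ivy is a knight.

Verification:
- Leo (knave) says "Ivy is a liar" - this is FALSE (a lie) because Ivy is a knight.
- Ivy (knight) says "Either Ivy or Leo is a knight, but not both" - this is TRUE because Ivy is a knight and Leo is a knave.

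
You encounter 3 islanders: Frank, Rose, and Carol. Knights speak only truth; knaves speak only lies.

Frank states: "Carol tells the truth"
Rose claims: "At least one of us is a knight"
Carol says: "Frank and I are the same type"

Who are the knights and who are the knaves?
Frank is a knight.
Rose is a knight.
Carol is a knight.

Verification:
- Frank (knight) says "Carol tells the truth" - this is TRUE because Carol is a knight.
- Rose (knight) says "At least one of us is a knight" - this is TRUE because Frank, Rose, and Carol are knights.
- Carol (knight) says "Frank and I are the same type" - this is TRUE because Carol is a knight and Frank is a knight.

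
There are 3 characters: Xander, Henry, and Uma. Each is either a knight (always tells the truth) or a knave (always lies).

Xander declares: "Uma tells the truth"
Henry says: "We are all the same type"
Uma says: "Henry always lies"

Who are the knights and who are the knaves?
Xander is a knight.
Henry is a knave.
Uma is a knight.

Verification:
- Xander (knight) says "Uma tells the truth" - this is TRUE because Uma is a knight.
- Henry (knave) says "We are all the same type" - this is FALSE (a lie) because Xander and Uma are knights and Henry is a knave.
- Uma (knight) says "Henry always lies" - this is TRUE because Henry is a knave.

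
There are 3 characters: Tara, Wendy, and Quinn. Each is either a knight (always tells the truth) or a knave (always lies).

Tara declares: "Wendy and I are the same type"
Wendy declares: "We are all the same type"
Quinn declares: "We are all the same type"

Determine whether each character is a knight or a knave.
Tara is a knight.
Wendy is a knight.
Quinn is a knight.

Verification:
- Tara (knight) says "Wendy and I are the same type" - this is TRUE because Tara is a knight and Wendy is a knight.
- Wendy (knight) says "We are all the same type" - this is TRUE because Tara, Wendy, and Quinn are knights.
- Quinn (knight) says "We are all the same type" - this is TRUE because Tara, Wendy, and Quinn are knights.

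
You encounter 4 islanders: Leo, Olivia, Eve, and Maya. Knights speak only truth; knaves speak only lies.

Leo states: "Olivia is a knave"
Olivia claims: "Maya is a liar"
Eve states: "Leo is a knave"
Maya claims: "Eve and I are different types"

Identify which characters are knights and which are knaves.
Leo is a knight.
Olivia is a knave.
Eve is a knave.
Maya is a knight.

Verification:
- Leo (knight) says "Olivia is a knave" - this is TRUE because Olivia is a knave.
- Olivia (knave) says "Maya is a liar" - this is FALSE (a lie) because Maya is a knight.
- Eve (knave) says "Leo is a knave" - this is FALSE (a lie) because Leo is a knight.
- Maya (knight) says "Eve and I are different types" - this is TRUE because Maya is a knight and Eve is a knave.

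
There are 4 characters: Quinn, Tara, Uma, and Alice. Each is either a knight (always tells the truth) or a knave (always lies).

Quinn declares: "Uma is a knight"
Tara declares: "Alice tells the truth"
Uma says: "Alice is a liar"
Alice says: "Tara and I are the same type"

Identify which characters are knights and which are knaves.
Quinn is a knave.
Tara is a knight.
Uma is a knave.
Alice is a knight.

Verification:
- Quinn (knave) says "Uma is a knight" - this is FALSE (a lie) because Uma is a knave.
- Tara (knight) says "Alice tells the truth" - this is TRUE because Alice is a knight.
- Uma (knave) says "Alice is a liar" - this is FALSE (a lie) because Alice is a knight.
- Alice (knight) says "Tara and I are the same type" - this is TRUE because Alice is a knight and Tara is a knight.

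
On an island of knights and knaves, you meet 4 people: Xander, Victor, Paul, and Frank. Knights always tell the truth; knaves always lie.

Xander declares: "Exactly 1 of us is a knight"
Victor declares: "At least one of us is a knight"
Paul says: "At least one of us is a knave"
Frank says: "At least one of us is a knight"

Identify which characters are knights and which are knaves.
Xander is a knave.
Victor is a knight.
Paul is a knight.
Frank is a knight.

Verification:
- Xander (knave) says "Exactly 1 of us is a knight" - this is FALSE (a lie) because there are 3 knights.
- Victor (knight) says "At least one of us is a knight" - this is TRUE because Victor, Paul, and Frank are knights.
- Paul (knight) says "At least one of us is a knave" - this is TRUE because Xander is a knave.
- Frank (knight) says "At least one of us is a knight" - this is TRUE because Victor, Paul, and Frank are knights.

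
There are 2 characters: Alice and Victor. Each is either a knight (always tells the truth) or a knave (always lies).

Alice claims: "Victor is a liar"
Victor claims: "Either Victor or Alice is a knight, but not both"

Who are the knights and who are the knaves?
Alice is a knave.
Victor is a knight.

Verification:
- Alice (knave) says "Victor is a liar" - this is FALSE (a lie) because Victor is a knight.
- Victor (knight) says "Either Victor or Alice is a knight, but not both" - this is TRUE because Victor is a knight and Alice is a knave.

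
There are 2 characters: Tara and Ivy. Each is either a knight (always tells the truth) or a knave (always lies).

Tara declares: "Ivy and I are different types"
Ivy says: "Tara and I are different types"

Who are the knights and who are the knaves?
Tara is a knave.
Ivy is a knave.

Verification:
- Tara (knave) says "Ivy and I are different types" - this is FALSE (a lie) because Tara is a knave and Ivy is a knave.
- Ivy (knave) says "Tara and I are different types" - this is FALSE (a lie) because Ivy is a knave and Tara is a knave.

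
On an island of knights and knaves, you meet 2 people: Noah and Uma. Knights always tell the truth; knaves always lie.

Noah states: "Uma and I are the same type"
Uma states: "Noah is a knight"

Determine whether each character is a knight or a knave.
Noah is a knight.
Uma is a knight.

Verification:
- Noah (knight) says "Uma and I are the same type" - this is TRUE because Noah is a knight and Uma is a knight.
- Uma (knight) says "Noah is a knight" - this is TRUE because Noah is a knight.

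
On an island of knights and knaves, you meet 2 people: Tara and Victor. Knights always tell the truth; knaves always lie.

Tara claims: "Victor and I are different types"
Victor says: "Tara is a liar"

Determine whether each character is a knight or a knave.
Tara is a knight.
Victor is a knave.

Verification:
- Tara (knight) says "Victor and I are different types" - this is TRUE because Tara is a knight and Victor is a knave.
- Victor (knave) says "Tara is a liar" - this is FALSE (a lie) because Tara is a knight.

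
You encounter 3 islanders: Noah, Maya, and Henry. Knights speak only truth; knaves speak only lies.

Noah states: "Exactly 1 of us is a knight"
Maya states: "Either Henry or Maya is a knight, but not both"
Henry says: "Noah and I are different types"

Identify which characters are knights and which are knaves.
Noah is a knave.
Maya is a knave.
Henry is a knave.

Verification:
- Noah (knave) says "Exactly 1 of us is a knight" - this is FALSE (a lie) because there are 0 knights.
- Maya (knave) says "Either Henry or Maya is a knight, but not both" - this is FALSE (a lie) because Henry is a knave and Maya is a knave.
- Henry (knave) says "Noah and I are different types" - this is FALSE (a lie) because Henry is a knave and Noah is a knave.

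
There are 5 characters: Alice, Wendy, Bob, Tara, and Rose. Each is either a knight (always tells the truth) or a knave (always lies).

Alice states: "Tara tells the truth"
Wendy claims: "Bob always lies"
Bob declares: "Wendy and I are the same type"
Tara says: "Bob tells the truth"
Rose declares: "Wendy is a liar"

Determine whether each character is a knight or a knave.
Alice is a knave.
Wendy is a knight.
Bob is a knave.
Tara is a knave.
Rose is a knave.

Verification:
- Alice (knave) says "Tara tells the truth" - this is FALSE (a lie) because Tara is a knave.
- Wendy (knight) says "Bob always lies" - this is TRUE because Bob is a knave.
- Bob (knave) says "Wendy and I are the same type" - this is FALSE (a lie) because Bob is a knave and Wendy is a knight.
- Tara (knave) says "Bob tells the truth" - this is FALSE (a lie) because Bob is a knave.
- Rose (knave) says "Wendy is a liar" - this is FALSE (a lie) because Wendy is a knight.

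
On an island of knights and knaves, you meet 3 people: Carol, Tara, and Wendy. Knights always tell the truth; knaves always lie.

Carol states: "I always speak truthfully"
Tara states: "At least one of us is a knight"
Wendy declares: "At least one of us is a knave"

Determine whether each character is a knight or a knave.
Carol is a knave.
Tara is a knight.
Wendy is a knight.

Verification:
- Carol (knave) says "I always speak truthfully" - this is FALSE (a lie) because Carol is a knave.
- Tara (knight) says "At least one of us is a knight" - this is TRUE because Tara and Wendy are knights.
- Wendy (knight) says "At least one of us is a knave" - this is TRUE because Carol is a knave.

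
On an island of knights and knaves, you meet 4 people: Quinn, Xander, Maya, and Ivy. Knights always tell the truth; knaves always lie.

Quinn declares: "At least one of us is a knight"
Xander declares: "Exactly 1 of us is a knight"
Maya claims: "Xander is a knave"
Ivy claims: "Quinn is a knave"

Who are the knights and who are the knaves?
Quinn is a knight.
Xander is a knave.
Maya is a knight.
Ivy is a knave.

Verification:
- Quinn (knight) says "At least one of us is a knight" - this is TRUE because Quinn and Maya are knights.
- Xander (knave) says "Exactly 1 of us is a knight" - this is FALSE (a lie) because there are 2 knights.
- Maya (knight) says "Xander is a knave" - this is TRUE because Xander is a knave.
- Ivy (knave) says "Quinn is a knave" - this is FALSE (a lie) because Quinn is a knight.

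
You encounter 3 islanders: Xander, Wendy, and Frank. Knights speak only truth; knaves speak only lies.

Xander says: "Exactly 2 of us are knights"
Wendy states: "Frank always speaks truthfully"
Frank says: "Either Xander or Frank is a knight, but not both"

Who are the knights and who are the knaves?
Xander is a knave.
Wendy is a knave.
Frank is a knave.

Verification:
- Xander (knave) says "Exactly 2 of us are knights" - this is FALSE (a lie) because there are 0 knights.
- Wendy (knave) says "Frank always speaks truthfully" - this is FALSE (a lie) because Frank is a knave.
- Frank (knave) says "Either Xander or Frank is a knight, but not both" - this is FALSE (a lie) because Xander is a knave and Frank is a knave.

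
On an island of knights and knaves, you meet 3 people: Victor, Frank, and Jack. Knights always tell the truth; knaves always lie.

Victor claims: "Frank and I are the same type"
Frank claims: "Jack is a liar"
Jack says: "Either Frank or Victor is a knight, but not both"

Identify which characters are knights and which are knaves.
Victor is a knight.
Frank is a knight.
Jack is a knave.

Verification:
- Victor (knight) says "Frank and I are the same type" - this is TRUE because Victor is a knight and Frank is a knight.
- Frank (knight) says "Jack is a liar" - this is TRUE because Jack is a knave.
- Jack (knave) says "Either Frank or Victor is a knight, but not both" - this is FALSE (a lie) because Frank is a knight and Victor is a knight.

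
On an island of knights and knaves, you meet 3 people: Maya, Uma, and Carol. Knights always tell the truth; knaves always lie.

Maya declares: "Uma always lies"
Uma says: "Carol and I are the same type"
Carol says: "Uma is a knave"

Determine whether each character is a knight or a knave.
Maya is a knight.
Uma is a knave.
Carol is a knight.

Verification:
- Maya (knight) says "Uma always lies" - this is TRUE because Uma is a knave.
- Uma (knave) says "Carol and I are the same type" - this is FALSE (a lie) because Uma is a knave and Carol is a knight.
- Carol (knight) says "Uma is a knave" - this is TRUE because Uma is a knave.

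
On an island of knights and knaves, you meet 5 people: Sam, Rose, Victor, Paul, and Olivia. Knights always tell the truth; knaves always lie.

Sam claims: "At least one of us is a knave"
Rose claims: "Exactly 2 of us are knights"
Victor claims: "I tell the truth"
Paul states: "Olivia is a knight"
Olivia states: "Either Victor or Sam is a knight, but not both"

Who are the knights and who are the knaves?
Sam is a knight.
Rose is a knave.
Victor is a knave.
Paul is a knight.
Olivia is a knight.

Verification:
- Sam (knight) says "At least one of us is a knave" - this is TRUE because Rose and Victor are knaves.
- Rose (knave) says "Exactly 2 of us are knights" - this is FALSE (a lie) because there are 3 knights.
- Victor (knave) says "I tell the truth" - this is FALSE (a lie) because Victor is a knave.
- Paul (knight) says "Olivia is a knight" - this is TRUE because Olivia is a knight.
- Olivia (knight) says "Either Victor or Sam is a knight, but not both" - this is TRUE because Victor is a knave and Sam is a knight.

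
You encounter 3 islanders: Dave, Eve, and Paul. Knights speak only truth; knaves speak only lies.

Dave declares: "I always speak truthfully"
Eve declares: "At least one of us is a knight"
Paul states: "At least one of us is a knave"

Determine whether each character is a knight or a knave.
Dave is a knave.
Eve is a knight.
Paul is a knight.

Verification:
- Dave (knave) says "I always speak truthfully" - this is FALSE (a lie) because Dave is a knave.
- Eve (knight) says "At least one of us is a knight" - this is TRUE because Eve and Paul are knights.
- Paul (knight) says "At least one of us is a knave" - this is TRUE because Dave is a knave.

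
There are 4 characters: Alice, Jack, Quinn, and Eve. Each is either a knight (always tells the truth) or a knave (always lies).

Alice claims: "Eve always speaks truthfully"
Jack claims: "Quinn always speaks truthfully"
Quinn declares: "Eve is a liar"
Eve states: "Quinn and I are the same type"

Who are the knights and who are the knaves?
Alice is a knave.
Jack is a knight.
Quinn is a knight.
Eve is a knave.

Verification:
- Alice (knave) says "Eve always speaks truthfully" - this is FALSE (a lie) because Eve is a knave.
- Jack (knight) says "Quinn always speaks truthfully" - this is TRUE because Quinn is a knight.
- Quinn (knight) says "Eve is a liar" - this is TRUE because Eve is a knave.
- Eve (knave) says "Quinn and I are the same type" - this is FALSE (a lie) because Eve is a knave and Quinn is a knight.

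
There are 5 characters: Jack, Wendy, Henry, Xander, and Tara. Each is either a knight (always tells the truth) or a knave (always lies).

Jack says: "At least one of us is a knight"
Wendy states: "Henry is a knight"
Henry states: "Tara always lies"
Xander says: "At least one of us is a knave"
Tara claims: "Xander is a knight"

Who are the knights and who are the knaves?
Jack is a knight.
Wendy is a knave.
Henry is a knave.
Xander is a knight.
Tara is a knight.

Verification:
- Jack (knight) says "At least one of us is a knight" - this is TRUE because Jack, Xander, and Tara are knights.
- Wendy (knave) says "Henry is a knight" - this is FALSE (a lie) because Henry is a knave.
- Henry (knave) says "Tara always lies" - this is FALSE (a lie) because Tara is a knight.
- Xander (knight) says "At least one of us is a knave" - this is TRUE because Wendy and Henry are knaves.
- Tara (knight) says "Xander is a knight" - this is TRUE because Xander is a knight.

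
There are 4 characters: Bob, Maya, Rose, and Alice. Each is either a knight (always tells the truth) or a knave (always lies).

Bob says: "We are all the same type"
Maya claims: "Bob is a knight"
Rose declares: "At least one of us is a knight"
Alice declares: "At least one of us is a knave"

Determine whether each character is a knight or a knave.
Bob is a knave.
Maya is a knave.
Rose is a knight.
Alice is a knight.

Verification:
- Bob (knave) says "We are all the same type" - this is FALSE (a lie) because Rose and Alice are knights and Bob and Maya are knaves.
- Maya (knave) says "Bob is a knight" - this is FALSE (a lie) because Bob is a knave.
- Rose (knight) says "At least one of us is a knight" - this is TRUE because Rose and Alice are knights.
- Alice (knight) says "At least one of us is a knave" - this is TRUE because Bob and Maya are knaves.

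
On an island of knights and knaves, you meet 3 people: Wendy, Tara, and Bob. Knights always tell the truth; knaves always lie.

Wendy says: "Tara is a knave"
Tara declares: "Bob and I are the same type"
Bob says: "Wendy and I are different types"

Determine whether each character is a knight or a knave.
Wendy is a knave.
Tara is a knight.
Bob is a knight.

Verification:
- Wendy (knave) says "Tara is a knave" - this is FALSE (a lie) because Tara is a knight.
- Tara (knight) says "Bob and I are the same type" - this is TRUE because Tara is a knight and Bob is a knight.
- Bob (knight) says "Wendy and I are different types" - this is TRUE because Bob is a knight and Wendy is a knave.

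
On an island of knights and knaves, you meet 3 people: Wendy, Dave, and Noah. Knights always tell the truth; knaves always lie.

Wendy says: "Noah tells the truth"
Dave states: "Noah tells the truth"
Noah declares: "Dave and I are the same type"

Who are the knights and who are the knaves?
Wendy is a knight.
Dave is a knight.
Noah is a knight.

Verification:
- Wendy (knight) says "Noah tells the truth" - this is TRUE because Noah is a knight.
- Dave (knight) says "Noah tells the truth" - this is TRUE because Noah is a knight.
- Noah (knight) says "Dave and I are the same type" - this is TRUE because Noah is a knight and Dave is a knight.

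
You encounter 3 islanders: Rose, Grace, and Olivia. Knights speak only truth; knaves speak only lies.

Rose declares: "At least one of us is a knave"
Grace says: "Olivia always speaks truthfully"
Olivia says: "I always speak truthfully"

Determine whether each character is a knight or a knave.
Rose is a knight.
Grace is a knave.
Olivia is a knave.

Verification:
- Rose (knight) says "At least one of us is a knave" - this is TRUE because Grace and Olivia are knaves.
- Grace (knave) says "Olivia always speaks truthfully" - this is FALSE (a lie) because Olivia is a knave.
- Olivia (knave) says "I always speak truthfully" - this is FALSE (a lie) because Olivia is a knave.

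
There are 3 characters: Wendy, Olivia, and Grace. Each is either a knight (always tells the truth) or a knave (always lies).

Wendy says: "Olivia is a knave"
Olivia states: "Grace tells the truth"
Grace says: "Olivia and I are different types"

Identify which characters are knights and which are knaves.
Wendy is a knight.
Olivia is a knave.
Grace is a knave.

Verification:
- Wendy (knight) says "Olivia is a knave" - this is TRUE because Olivia is a knave.
- Olivia (knave) says "Grace tells the truth" - this is FALSE (a lie) because Grace is a knave.
- Grace (knave) says "Olivia and I are different types" - this is FALSE (a lie) because Grace is a knave and Olivia is a knave.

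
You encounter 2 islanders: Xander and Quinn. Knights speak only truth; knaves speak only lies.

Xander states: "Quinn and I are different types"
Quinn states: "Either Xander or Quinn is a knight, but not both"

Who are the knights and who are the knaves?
Xander is a knave.
Quinn is a knave.

Verification:
- Xander (knave) says "Quinn and I are different types" - this is FALSE (a lie) because Xander is a knave and Quinn is a knave.
- Quinn (knave) says "Either Xander or Quinn is a knight, but not both" - this is FALSE (a lie) because Xander is a knave and Quinn is a knave.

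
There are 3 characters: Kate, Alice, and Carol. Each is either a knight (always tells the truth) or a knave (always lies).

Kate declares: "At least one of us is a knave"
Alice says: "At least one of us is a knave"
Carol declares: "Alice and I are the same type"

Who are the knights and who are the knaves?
Kate is a knight.
Alice is a knight.
Carol is a knave.

Verification:
- Kate (knight) says "At least one of us is a knave" - this is TRUE because Carol is a knave.
- Alice (knight) says "At least one of us is a knave" - this is TRUE because Carol is a knave.
- Carol (knave) says "Alice and I are the same type" - this is FALSE (a lie) because Carol is a knave and Alice is a knight.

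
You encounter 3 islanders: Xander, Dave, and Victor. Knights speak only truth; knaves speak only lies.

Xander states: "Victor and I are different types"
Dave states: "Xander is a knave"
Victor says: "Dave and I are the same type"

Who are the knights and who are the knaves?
Xander is a knave.
Dave is a knight.
Victor is a knave.

Verification:
- Xander (knave) says "Victor and I are different types" - this is FALSE (a lie) because Xander is a knave and Victor is a knave.
- Dave (knight) says "Xander is a knave" - this is TRUE because Xander is a knave.
- Victor (knave) says "Dave and I are the same type" - this is FALSE (a lie) because Victor is a knave and Dave is a knight.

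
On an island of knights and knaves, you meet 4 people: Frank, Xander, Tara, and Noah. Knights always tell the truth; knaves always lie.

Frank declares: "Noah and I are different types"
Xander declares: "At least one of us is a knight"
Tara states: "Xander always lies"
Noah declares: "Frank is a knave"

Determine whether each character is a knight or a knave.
Frank is a knight.
Xander is a knight.
Tara is a knave.
Noah is a knave.

Verification:
- Frank (knight) says "Noah and I are different types" - this is TRUE because Frank is a knight and Noah is a knave.
- Xander (knight) says "At least one of us is a knight" - this is TRUE because Frank and Xander are knights.
- Tara (knave) says "Xander always lies" - this is FALSE (a lie) because Xander is a knight.
- Noah (knave) says "Frank is a knave" - this is FALSE (a lie) because Frank is a knight.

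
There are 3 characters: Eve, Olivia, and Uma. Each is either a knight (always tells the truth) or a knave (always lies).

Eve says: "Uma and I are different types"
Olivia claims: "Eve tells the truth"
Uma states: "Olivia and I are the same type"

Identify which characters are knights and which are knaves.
Eve is a knight.
Olivia is a knight.
Uma is a knave.

Verification:
- Eve (knight) says "Uma and I are different types" - this is TRUE because Eve is a knight and Uma is a knave.
- Olivia (knight) says "Eve tells the truth" - this is TRUE because Eve is a knight.
- Uma (knave) says "Olivia and I are the same type" - this is FALSE (a lie) because Uma is a knave and Olivia is a knight.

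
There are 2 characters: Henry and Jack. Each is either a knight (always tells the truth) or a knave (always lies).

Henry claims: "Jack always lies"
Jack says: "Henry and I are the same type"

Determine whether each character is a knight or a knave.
Henry is a knight.
Jack is a knave.

Verification:
- Henry (knight) says "Jack always lies" - this is TRUE because Jack is a knave.
- Jack (knave) says "Henry and I are the same type" - this is FALSE (a lie) because Jack is a knave and Henry is a knight.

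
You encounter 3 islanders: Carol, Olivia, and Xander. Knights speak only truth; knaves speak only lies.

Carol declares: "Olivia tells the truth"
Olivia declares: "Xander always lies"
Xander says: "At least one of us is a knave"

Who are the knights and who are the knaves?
Carol is a knave.
Olivia is a knave.
Xander is a knight.

Verification:
- Carol (knave) says "Olivia tells the truth" - this is FALSE (a lie) because Olivia is a knave.
- Olivia (knave) says "Xander always lies" - this is FALSE (a lie) because Xander is a knight.
- Xander (knight) says "At least one of us is a knave" - this is TRUE because Carol and Olivia are knaves.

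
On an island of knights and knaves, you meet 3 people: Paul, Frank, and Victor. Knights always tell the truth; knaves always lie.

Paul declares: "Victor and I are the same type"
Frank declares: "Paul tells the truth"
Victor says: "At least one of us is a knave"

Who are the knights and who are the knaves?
Paul is a knave.
Frank is a knave.
Victor is a knight.

Verification:
- Paul (knave) says "Victor and I are the same type" - this is FALSE (a lie) because Paul is a knave and Victor is a knight.
- Frank (knave) says "Paul tells the truth" - this is FALSE (a lie) because Paul is a knave.
- Victor (knight) says "At least one of us is a knave" - this is TRUE because Paul and Frank are knaves.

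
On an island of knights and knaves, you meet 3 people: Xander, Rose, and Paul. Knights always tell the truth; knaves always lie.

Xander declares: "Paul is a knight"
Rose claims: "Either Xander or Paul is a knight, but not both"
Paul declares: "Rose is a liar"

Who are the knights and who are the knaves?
Xander is a knight.
Rose is a knave.
Paul is a knight.

Verification:
- Xander (knight) says "Paul is a knight" - this is TRUE because Paul is a knight.
- Rose (knave) says "Either Xander or Paul is a knight, but not both" - this is FALSE (a lie) because Xander is a knight and Paul is a knight.
- Paul (knight) says "Rose is a liar" - this is TRUE because Rose is a knave.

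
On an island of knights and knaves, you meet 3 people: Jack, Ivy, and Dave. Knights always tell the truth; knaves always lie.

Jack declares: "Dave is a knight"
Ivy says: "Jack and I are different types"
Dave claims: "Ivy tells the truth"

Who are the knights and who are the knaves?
Jack is a knave.
Ivy is a knave.
Dave is a knave.

Verification:
- Jack (knave) says "Dave is a knight" - this is FALSE (a lie) because Dave is a knave.
- Ivy (knave) says "Jack and I are different types" - this is FALSE (a lie) because Ivy is a knave and Jack is a knave.
- Dave (knave) says "Ivy tells the truth" - this is FALSE (a lie) because Ivy is a knave.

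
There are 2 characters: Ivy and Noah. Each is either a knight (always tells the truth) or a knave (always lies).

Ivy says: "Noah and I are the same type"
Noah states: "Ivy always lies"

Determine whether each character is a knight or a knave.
Ivy is a knave.
Noah is a knight.

Verification:
- Ivy (knave) says "Noah and I are the same type" - this is FALSE (a lie) because Ivy is a knave and Noah is a knight.
- Noah (knight) says "Ivy always lies" - this is TRUE because Ivy is a knave.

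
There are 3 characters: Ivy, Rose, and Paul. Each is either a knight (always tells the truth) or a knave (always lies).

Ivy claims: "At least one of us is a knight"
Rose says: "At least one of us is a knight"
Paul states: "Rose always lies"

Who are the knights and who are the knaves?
Ivy is a knight.
Rose is a knight.
Paul is a knave.

Verification:
- Ivy (knight) says "At least one of us is a knight" - this is TRUE because Ivy and Rose are knights.
- Rose (knight) says "At least one of us is a knight" - this is TRUE because Ivy and Rose are knights.
- Paul (knave) says "Rose always lies" - this is FALSE (a lie) because Rose is a knight.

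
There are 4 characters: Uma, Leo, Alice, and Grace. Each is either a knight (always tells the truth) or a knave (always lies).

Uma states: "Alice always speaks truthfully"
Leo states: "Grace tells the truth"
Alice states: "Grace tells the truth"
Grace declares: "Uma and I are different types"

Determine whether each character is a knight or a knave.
Uma is a knave.
Leo is a knave.
Alice is a knave.
Grace is a knave.

Verification:
- Uma (knave) says "Alice always speaks truthfully" - this is FALSE (a lie) because Alice is a knave.
- Leo (knave) says "Grace tells the truth" - this is FALSE (a lie) because Grace is a knave.
- Alice (knave) says "Grace tells the truth" - this is FALSE (a lie) because Grace is a knave.
- Grace (knave) says "Uma and I are different types" - this is FALSE (a lie) because Grace is a knave and Uma is a knave.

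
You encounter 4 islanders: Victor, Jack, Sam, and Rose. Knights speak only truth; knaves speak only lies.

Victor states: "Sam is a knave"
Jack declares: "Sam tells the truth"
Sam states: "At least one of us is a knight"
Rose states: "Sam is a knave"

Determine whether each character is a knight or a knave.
Victor is a knave.
Jack is a knight.
Sam is a knight.
Rose is a knave.

Verification:
- Victor (knave) says "Sam is a knave" - this is FALSE (a lie) because Sam is a knight.
- Jack (knight) says "Sam tells the truth" - this is TRUE because Sam is a knight.
- Sam (knight) says "At least one of us is a knight" - this is TRUE because Jack and Sam are knights.
- Rose (knave) says "Sam is a knave" - this is FALSE (a lie) because Sam is a knight.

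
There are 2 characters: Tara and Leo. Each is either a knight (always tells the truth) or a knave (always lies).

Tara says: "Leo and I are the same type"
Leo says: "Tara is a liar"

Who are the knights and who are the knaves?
Tara is a knave.
Leo is a knight.

Verification:
- Tara (knave) says "Leo and I are the same type" - this is FALSE (a lie) because Tara is a knave and Leo is a knight.
- Leo (knight) says "Tara is a liar" - this is TRUE because Tara is a knave.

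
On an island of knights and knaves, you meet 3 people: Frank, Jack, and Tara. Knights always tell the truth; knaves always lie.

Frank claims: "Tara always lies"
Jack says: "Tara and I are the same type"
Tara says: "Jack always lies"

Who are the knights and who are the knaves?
Frank is a knave.
Jack is a knave.
Tara is a knight.

Verification:
- Frank (knave) says "Tara always lies" - this is FALSE (a lie) because Tara is a knight.
- Jack (knave) says "Tara and I are the same type" - this is FALSE (a lie) because Jack is a knave and Tara is a knight.
- Tara (knight) says "Jack always lies" - this is TRUE because Jack is a knave.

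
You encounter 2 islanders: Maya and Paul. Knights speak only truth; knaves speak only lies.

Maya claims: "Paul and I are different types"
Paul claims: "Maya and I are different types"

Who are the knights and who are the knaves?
Maya is a knave.
Paul is a knave.

Verification:
- Maya (knave) says "Paul and I are different types" - this is FALSE (a lie) because Maya is a knave and Paul is a knave.
- Paul (knave) says "Maya and I are different types" - this is FALSE (a lie) because Paul is a knave and Maya is a knave.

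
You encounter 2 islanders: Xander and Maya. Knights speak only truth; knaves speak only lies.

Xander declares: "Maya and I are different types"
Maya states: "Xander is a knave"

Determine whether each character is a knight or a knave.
Xander is a knight.
Maya is a knave.

Verification:
- Xander (knight) says "Maya and I are different types" - this is TRUE because Xander is a knight and Maya is a knave.
- Maya (knave) says "Xander is a knave" - this is FALSE (a lie) because Xander is a knight.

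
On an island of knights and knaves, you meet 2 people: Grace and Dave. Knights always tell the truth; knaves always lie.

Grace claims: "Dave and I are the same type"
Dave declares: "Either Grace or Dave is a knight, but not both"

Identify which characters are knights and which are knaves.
Grace is a knave.
Dave is a knight.

Verification:
- Grace (knave) says "Dave and I are the same type" - this is FALSE (a lie) because Grace is a knave and Dave is a knight.
- Dave (knight) says "Either Grace or Dave is a knight, but not both" - this is TRUE because Grace is a knave and Dave is a knight.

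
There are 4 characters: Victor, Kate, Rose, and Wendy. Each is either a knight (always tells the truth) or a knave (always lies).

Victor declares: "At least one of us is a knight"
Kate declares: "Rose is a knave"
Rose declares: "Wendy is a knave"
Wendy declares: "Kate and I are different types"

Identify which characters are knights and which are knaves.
Victor is a knight.
Kate is a knave.
Rose is a knight.
Wendy is a knave.

Verification:
- Victor (knight) says "At least one of us is a knight" - this is TRUE because Victor and Rose are knights.
- Kate (knave) says "Rose is a knave" - this is FALSE (a lie) because Rose is a knight.
- Rose (knight) says "Wendy is a knave" - this is TRUE because Wendy is a knave.
- Wendy (knave) says "Kate and I are different types" - this is FALSE (a lie) because Wendy is a knave and Kate is a knave.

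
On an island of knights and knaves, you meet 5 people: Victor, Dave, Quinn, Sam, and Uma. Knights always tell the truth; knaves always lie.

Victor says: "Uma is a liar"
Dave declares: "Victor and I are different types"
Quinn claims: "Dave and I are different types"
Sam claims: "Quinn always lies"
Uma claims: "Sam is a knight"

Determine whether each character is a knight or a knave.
Victor is a knave.
Dave is a knave.
Quinn is a knave.
Sam is a knight.
Uma is a knight.

Verification:
- Victor (knave) says "Uma is a liar" - this is FALSE (a lie) because Uma is a knight.
- Dave (knave) says "Victor and I are different types" - this is FALSE (a lie) because Dave is a knave and Victor is a knave.
- Quinn (knave) says "Dave and I are different types" - this is FALSE (a lie) because Quinn is a knave and Dave is a knave.
- Sam (knight) says "Quinn always lies" - this is TRUE because Quinn is a knave.
- Uma (knight) says "Sam is a knight" - this is TRUE because Sam is a knight.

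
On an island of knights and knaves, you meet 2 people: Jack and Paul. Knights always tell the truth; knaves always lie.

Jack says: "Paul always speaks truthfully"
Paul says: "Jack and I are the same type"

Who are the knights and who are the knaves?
Jack is a knight.
Paul is a knight.

Verification:
- Jack (knight) says "Paul always speaks truthfully" - this is TRUE because Paul is a knight.
- Paul (knight) says "Jack and I are the same type" - this is TRUE because Paul is a knight and Jack is a knight.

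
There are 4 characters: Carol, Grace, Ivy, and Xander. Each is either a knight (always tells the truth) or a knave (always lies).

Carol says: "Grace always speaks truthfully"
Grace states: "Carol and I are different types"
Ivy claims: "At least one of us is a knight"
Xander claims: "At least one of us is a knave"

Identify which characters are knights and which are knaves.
Carol is a knave.
Grace is a knave.
Ivy is a knight.
Xander is a knight.

Verification:
- Carol (knave) says "Grace always speaks truthfully" - this is FALSE (a lie) because Grace is a knave.
- Grace (knave) says "Carol and I are different types" - this is FALSE (a lie) because Grace is a knave and Carol is a knave.
- Ivy (knight) says "At least one of us is a knight" - this is TRUE because Ivy and Xander are knights.
- Xander (knight) says "At least one of us is a knave" - this is TRUE because Carol and Grace are knaves.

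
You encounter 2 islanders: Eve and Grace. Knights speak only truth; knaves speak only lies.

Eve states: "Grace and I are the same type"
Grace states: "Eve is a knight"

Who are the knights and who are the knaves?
Eve is a knight.
Grace is a knight.

Verification:
- Eve (knight) says "Grace and I are the same type" - this is TRUE because Eve is a knight and Grace is a knight.
- Grace (knight) says "Eve is a knight" - this is TRUE because Eve is a knight.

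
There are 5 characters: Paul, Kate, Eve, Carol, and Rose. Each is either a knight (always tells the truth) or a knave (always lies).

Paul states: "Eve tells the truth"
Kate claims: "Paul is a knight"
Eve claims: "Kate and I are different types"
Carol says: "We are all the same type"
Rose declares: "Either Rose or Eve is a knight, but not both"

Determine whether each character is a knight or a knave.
Paul is a knave.
Kate is a knave.
Eve is a knave.
Carol is a knave.
Rose is a knight.

Verification:
- Paul (knave) says "Eve tells the truth" - this is FALSE (a lie) because Eve is a knave.
- Kate (knave) says "Paul is a knight" - this is FALSE (a lie) because Paul is a knave.
- Eve (knave) says "Kate and I are different types" - this is FALSE (a lie) because Eve is a knave and Kate is a knave.
- Carol (knave) says "We are all the same type" - this is FALSE (a lie) because Rose is a knight and Paul, Kate, Eve, and Carol are knaves.
- Rose (knight) says "Either Rose or Eve is a knight, but not both" - this is TRUE because Rose is a knight and Eve is a knave.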